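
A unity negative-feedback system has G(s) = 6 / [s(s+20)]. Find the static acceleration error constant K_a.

System type = 1 (one pole at s=0).
K_a = lim_{s→0} s^2·G(s) = 0 (the extra factor of s kills the finite limit).

0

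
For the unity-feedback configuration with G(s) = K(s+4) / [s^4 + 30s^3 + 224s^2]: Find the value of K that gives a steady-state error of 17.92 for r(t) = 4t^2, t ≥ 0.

The denominator has no term below 224s^2 — 2 poles at s=0, type 2.
K_a = lim_{s→0} s^2·G(s) = K·4 / 224 = (1/56)·K.
e_ss = 8/K_a = 17.92 ⇒ K_a = 25/56 ⇒ K = (25/56)/(1/56) = 25.

25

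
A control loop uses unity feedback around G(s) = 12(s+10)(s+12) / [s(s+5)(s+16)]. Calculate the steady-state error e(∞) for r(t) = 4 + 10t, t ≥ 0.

G(s) has one factor of s in the denominator, so the system is type 1. Treating each term separately:
  • 4: tracked with zero error.
  • 10t: e_ss = 10/K_v with K_v=18 → 5/9.
Total e_ss = 5/9.

5/9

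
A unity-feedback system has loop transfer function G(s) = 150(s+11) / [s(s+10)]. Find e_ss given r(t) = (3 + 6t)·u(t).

One free integrator in G(s): this is a type 1 system. Taking each input component in turn:
  • 3: tracked with zero error.
  • 6t: e_ss = 6/K_v with K_v=165 → 2/55.
Total e_ss = 2/55.

2/55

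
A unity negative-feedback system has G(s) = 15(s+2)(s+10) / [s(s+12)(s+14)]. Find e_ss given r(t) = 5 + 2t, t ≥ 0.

1.12

The open loop has one pole at the origin → type 1 system. By superposition:
  • 5: tracked with zero error.
  • 2t: e_ss = 2/K_v with K_v=25/14 → 1.12.
Total e_ss = 1.12.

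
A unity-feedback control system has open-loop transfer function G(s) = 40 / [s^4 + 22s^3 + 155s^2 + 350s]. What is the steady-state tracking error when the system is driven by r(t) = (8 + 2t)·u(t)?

17.5

The denominator has no term below 350s — 1 pole at s=0, type 1. By superposition:
  • 8: tracked with zero error.
  • 2t: e_ss = 2/K_v with K_v=4/35 → 17.5.
Total e_ss = 17.5.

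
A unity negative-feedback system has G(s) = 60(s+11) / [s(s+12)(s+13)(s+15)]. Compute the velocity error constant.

11/39

System type = 1 (one pole at s=0).
K_v = lim_{s→0} s·G(s) = 60·11 / (12·13·15) = 11/39.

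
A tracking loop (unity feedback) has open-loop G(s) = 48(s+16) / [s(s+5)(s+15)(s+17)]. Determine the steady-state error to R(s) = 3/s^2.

The open loop has one pole at the origin → type 1 system.
K_v = lim_{s→0} s·G(s) = 48·16 / (5·15·17) = 256/425.
e_ss = 3/K_v = 3/(256/425) = 1275/256.

1275/256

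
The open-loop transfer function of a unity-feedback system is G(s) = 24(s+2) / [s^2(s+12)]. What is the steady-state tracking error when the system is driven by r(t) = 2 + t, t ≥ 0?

0

The open loop has two poles at the origin → type 2 system. Taking each input component in turn:
  • 2: tracked with zero error.
  • t: tracked with zero error.
Total e_ss = 0.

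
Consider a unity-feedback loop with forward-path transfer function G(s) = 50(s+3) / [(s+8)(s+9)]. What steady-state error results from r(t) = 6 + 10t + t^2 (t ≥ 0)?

G(s) has no factors of s in the denominator, so the system is type 0. Treating each term separately:
  • 6: e_ss = 6/(1+K_p) with K_p=25/12 → 72/37.
  • 10t: a type-0 system cannot track it, e_ss → ∞.
  • t^2: a type-0 system cannot track it, e_ss → ∞.
The unbounded component dominates.

infinity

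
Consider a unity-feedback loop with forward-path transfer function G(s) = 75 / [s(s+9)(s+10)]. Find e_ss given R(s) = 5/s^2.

6

G(s) has one factor of s in the denominator, so the system is type 1.
K_v = lim_{s→0} s·G(s) = 75 / (9·10) = 5/6.
e_ss = 5/K_v = 5/(5/6) = 6.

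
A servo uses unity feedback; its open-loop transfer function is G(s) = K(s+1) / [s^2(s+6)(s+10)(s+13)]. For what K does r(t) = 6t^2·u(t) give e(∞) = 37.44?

G(s) has two factors of s in the denominator, so the system is type 2.
K_a = lim_{s→0} s^2·G(s) = K·1 / (6·10·13) = (1/780)·K.
e_ss = 12/K_a = 37.44 ⇒ K_a = 25/78 ⇒ K = (25/78)/(1/780) = 250.

250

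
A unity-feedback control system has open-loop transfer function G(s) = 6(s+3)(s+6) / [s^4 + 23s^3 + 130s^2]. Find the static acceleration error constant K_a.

54/65

Lowest-order denominator term is 130s^2, so the open loop has 2 poles at the origin → type 2 system.
K_a = lim_{s→0} s^2·G(s) = 6·3·6 / 130 = 54/65.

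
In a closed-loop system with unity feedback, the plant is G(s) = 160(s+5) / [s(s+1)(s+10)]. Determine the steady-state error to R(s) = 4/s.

0

One free integrator in G(s): this is a type 1 system.
K_p = ∞ for a type-1 system; e_ss to a step is zero.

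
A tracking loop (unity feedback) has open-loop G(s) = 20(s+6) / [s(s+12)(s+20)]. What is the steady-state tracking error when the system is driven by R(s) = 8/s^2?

16

One free integrator in G(s): this is a type 1 system.
K_v = lim_{s→0} s·G(s) = 20·6 / (12·20) = 0.5.
e_ss = 8/K_v = 8/0.5 = 16.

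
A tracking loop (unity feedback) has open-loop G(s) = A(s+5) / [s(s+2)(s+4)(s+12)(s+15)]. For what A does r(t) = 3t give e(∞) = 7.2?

120

One free integrator in G(s): this is a type 1 system.
K_v = lim_{s→0} s·G(s) = A·5 / (2·4·12·15) = (1/288)·A.
e_ss = 3/K_v = 7.2 ⇒ K_v = 5/12 ⇒ A = (5/12)/(1/288) = 120.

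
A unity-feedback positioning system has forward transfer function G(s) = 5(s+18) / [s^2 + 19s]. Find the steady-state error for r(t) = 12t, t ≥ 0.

38/15

The denominator has no term below 19s — 1 pole at s=0, type 1.
K_v = lim_{s→0} s·G(s) = 5·18 / 19 = 90/19.
e_ss = 12/K_v = 12/(90/19) = 38/15.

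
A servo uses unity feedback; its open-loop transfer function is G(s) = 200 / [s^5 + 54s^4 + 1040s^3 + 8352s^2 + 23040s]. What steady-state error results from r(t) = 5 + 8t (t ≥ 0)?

921.6

Factoring s from the denominator leaves a polynomial with constant term 23040, so the system is type 1. Taking each input component in turn:
  • 5: tracked with zero error.
  • 8t: e_ss = 8/K_v with K_v=5/576 → 921.6.
Total e_ss = 921.6.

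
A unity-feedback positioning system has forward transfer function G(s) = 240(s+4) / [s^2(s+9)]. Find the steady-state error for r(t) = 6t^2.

0.1125

System type = 2 (two poles at s=0).
K_a = lim_{s→0} s^2·G(s) = 240·4 / (9) = 320/3.
r(t) = 6t^2 gives R(s) = 12/s^3.
e_ss = 12/K_a = 12/(320/3) = 0.1125.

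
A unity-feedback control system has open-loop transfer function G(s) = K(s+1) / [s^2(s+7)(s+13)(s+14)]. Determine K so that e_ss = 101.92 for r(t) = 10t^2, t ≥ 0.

G(s) has two factors of s in the denominator, so the system is type 2.
K_a = lim_{s→0} s^2·G(s) = K·1 / (7·13·14) = (1/1274)·K.
e_ss = 20/K_a = 101.92 ⇒ K_a = 125/637 ⇒ K = (125/637)/(1/1274) = 250.

250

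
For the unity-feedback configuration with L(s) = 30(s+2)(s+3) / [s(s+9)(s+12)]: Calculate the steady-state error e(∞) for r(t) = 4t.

System type = 1 (one pole at s=0).
K_v = lim_{s→0} s·L(s) = 30·2·3 / (9·12) = 5/3.
e_ss = 4/K_v = 4/(5/3) = 2.4.

2.4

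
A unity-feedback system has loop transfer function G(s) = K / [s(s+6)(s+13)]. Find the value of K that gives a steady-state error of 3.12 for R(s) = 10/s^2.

G(s) has one factor of s in the denominator, so the system is type 1.
K_v = lim_{s→0} s·G(s) = K / (6·13) = (1/78)·K.
e_ss = 10/K_v = 3.12 ⇒ K_v = 125/39 ⇒ K = (125/39)/(1/78) = 250.

250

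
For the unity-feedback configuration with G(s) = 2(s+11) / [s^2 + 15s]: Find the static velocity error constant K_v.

22/15

Factoring s from the denominator leaves a polynomial with constant term 15, so the system is type 1.
K_v = lim_{s→0} s·G(s) = 2·11 / 15 = 22/15.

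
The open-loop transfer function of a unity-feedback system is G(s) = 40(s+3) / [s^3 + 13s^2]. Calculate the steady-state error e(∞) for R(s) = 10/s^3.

13/12

The denominator has no term below 13s^2 — 2 poles at s=0, type 2.
K_a = lim_{s→0} s^2·G(s) = 40·3 / 13 = 120/13.
r(t) = 5t^2 gives R(s) = 10/s^3.
e_ss = 10/K_a = 10/(120/13) = 13/12.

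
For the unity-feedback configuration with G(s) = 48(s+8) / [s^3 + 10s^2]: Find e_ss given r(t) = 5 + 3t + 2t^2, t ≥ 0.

The denominator has no term below 10s^2 — 2 poles at s=0, type 2. By superposition:
  • 5: tracked with zero error.
  • 3t: tracked with zero error.
  • 2t^2: e_ss = 4/K_a with K_a=38.4 → 5/48.
Total e_ss = 5/48.

5/48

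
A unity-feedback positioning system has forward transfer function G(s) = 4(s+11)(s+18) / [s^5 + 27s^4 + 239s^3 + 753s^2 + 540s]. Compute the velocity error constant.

22/15

Lowest-order denominator term is 540s, so the open loop has 1 pole at the origin → type 1 system.
K_v = lim_{s→0} s·G(s) = 4·11·18 / 540 = 22/15.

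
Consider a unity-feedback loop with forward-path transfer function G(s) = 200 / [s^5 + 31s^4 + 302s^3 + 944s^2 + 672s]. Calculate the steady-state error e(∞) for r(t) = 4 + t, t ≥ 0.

The denominator has no term below 672s — 1 pole at s=0, type 1. Treating each term separately:
  • 4: tracked with zero error.
  • t: e_ss = 1/K_v with K_v=25/84 → 3.36.
Total e_ss = 3.36.

3.36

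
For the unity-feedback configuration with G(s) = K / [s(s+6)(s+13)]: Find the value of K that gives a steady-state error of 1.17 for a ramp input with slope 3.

200

The open loop has one pole at the origin → type 1 system.
K_v = lim_{s→0} s·G(s) = K / (6·13) = (1/78)·K.
e_ss = 3/K_v = 1.17 ⇒ K_v = 100/39 ⇒ K = (100/39)/(1/78) = 200.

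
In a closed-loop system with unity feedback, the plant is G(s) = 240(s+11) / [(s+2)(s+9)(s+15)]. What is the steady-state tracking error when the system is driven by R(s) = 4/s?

System type = 0 (no poles at s=0).
K_p = lim_{s→0} G(s) = 240·11 / (2·9·15) = 88/9.
e_ss = 4/(1 + K_p) = 4/(97/9) = 36/97.

36/97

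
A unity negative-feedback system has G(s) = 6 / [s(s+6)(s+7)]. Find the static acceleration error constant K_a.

0

One free integrator in G(s): this is a type 1 system.
K_a = lim_{s→0} s^2·G(s) = 0 (the extra factor of s kills the finite limit).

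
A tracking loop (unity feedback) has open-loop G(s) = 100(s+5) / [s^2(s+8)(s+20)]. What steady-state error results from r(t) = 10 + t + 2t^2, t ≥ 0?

1.28

System type = 2 (two poles at s=0). By superposition:
  • 10: tracked with zero error.
  • t: tracked with zero error.
  • 2t^2: e_ss = 4/K_a with K_a=3.125 → 1.28.
Total e_ss = 1.28.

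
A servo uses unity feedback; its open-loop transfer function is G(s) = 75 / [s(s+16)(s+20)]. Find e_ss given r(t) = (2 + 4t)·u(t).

256/15

System type = 1 (one pole at s=0). Treating each term separately:
  • 2: tracked with zero error.
  • 4t: e_ss = 4/K_v with K_v=15/64 → 256/15.
Total e_ss = 256/15.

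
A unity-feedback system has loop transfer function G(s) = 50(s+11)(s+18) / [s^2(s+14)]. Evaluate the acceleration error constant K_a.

4950/7

System type = 2 (two poles at s=0).
K_a = lim_{s→0} s^2·G(s) = 50·11·18 / (14) = 4950/7.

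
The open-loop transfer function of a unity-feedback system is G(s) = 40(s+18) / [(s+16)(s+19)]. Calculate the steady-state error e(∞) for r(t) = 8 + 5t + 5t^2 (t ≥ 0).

The open loop has no poles at the origin → type 0 system. By superposition:
  • 8: e_ss = 8/(1+K_p) with K_p=45/19 → 2.375.
  • 5t: a type-0 system cannot track it, e_ss → ∞.
  • 5t^2: a type-0 system cannot track it, e_ss → ∞.
The unbounded component dominates.

infinity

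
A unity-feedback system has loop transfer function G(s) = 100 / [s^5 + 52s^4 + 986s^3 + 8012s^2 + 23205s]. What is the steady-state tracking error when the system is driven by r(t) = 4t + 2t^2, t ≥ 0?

Factoring s from the denominator leaves a polynomial with constant term 23205, so the system is type 1. Treating each term separately:
  • 4t: e_ss = 4/K_v with K_v=20/4641 → 928.2.
  • 2t^2: a type-1 system cannot track it, e_ss → ∞.
The unbounded component dominates.

infinity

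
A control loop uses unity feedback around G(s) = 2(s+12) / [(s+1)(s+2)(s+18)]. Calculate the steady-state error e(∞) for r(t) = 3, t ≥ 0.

System type = 0 (no poles at s=0).
K_p = lim_{s→0} G(s) = 2·12 / (1·2·18) = 2/3.
e_ss = 3/(1 + K_p) = 3/(5/3) = 1.8.

1.8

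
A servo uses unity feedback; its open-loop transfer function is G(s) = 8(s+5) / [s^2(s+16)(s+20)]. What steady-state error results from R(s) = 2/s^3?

16

The open loop has two poles at the origin → type 2 system.
K_a = lim_{s→0} s^2·G(s) = 8·5 / (16·20) = 0.125.
r(t) = t^2 gives R(s) = 2/s^3.
e_ss = 2/K_a = 2/0.125 = 16.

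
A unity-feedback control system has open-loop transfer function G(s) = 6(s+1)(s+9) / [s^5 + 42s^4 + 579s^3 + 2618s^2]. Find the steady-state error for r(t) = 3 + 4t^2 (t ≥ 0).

10472/27

Lowest-order denominator term is 2618s^2, so the open loop has 2 poles at the origin → type 2 system. By superposition:
  • 3: tracked with zero error.
  • 4t^2: e_ss = 8/K_a with K_a=27/1309 → 10472/27.
Total e_ss = 10472/27.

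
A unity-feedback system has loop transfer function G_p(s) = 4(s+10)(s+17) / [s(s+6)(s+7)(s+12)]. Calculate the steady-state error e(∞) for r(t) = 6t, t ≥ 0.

The open loop has one pole at the origin → type 1 system.
K_v = lim_{s→0} s·G_p(s) = 4·10·17 / (6·7·12) = 85/63.
e_ss = 6/K_v = 6/(85/63) = 378/85.

378/85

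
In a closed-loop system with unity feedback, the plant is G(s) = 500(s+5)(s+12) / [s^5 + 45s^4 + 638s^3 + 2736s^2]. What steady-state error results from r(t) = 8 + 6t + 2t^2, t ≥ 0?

0.3648

The denominator has no term below 2736s^2 — 2 poles at s=0, type 2. Taking each input component in turn:
  • 8: tracked with zero error.
  • 6t: tracked with zero error.
  • 2t^2: e_ss = 4/K_a with K_a=625/57 → 0.3648.
Total e_ss = 0.3648.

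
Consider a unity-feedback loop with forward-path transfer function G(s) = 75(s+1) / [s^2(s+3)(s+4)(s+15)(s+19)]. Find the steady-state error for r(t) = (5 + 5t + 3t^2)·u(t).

273.6

G(s) has two factors of s in the denominator, so the system is type 2. Taking each input component in turn:
  • 5: tracked with zero error.
  • 5t: tracked with zero error.
  • 3t^2: e_ss = 6/K_a with K_a=5/228 → 273.6.
Total e_ss = 273.6.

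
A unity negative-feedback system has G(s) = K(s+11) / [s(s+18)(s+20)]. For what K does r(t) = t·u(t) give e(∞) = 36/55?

50

G(s) has one factor of s in the denominator, so the system is type 1.
K_v = lim_{s→0} s·G(s) = K·11 / (18·20) = (11/360)·K.
e_ss = 1/K_v = 36/55 ⇒ K_v = 55/36 ⇒ K = (55/36)/(11/360) = 50.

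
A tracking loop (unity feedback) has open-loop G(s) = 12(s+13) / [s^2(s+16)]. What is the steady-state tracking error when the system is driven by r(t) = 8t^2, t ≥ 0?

64/39

Two free integrators in G(s): this is a type 2 system.
K_a = lim_{s→0} s^2·G(s) = 12·13 / (16) = 9.75.
r(t) = 8t^2 gives R(s) = 16/s^3.
e_ss = 16/K_a = 16/9.75 = 64/39.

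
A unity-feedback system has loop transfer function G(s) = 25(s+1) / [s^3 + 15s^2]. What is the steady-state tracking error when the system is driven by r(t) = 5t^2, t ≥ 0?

6

Factoring s^2 from the denominator leaves a polynomial with constant term 15, so the system is type 2.
K_a = lim_{s→0} s^2·G(s) = 25·1 / 15 = 5/3.
r(t) = 5t^2 gives R(s) = 10/s^3.
e_ss = 10/K_a = 10/(5/3) = 6.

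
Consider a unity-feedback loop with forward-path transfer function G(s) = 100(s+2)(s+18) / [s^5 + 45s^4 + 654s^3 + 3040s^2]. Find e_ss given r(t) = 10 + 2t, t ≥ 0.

0

Lowest-order denominator term is 3040s^2, so the open loop has 2 poles at the origin → type 2 system. Treating each term separately:
  • 10: tracked with zero error.
  • 2t: tracked with zero error.
Total e_ss = 0.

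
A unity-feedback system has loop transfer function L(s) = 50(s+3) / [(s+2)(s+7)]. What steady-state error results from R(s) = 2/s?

System type = 0 (no poles at s=0).
K_p = lim_{s→0} L(s) = 50·3 / (2·7) = 75/7.
e_ss = 2/(1 + K_p) = 2/(82/7) = 7/41.

7/41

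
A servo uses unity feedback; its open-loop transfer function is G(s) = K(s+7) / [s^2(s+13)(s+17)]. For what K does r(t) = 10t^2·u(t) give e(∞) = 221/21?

60

Two free integrators in G(s): this is a type 2 system.
K_a = lim_{s→0} s^2·G(s) = K·7 / (13·17) = (7/221)·K.
e_ss = 20/K_a = 221/21 ⇒ K_a = 420/221 ⇒ K = (420/221)/(7/221) = 60.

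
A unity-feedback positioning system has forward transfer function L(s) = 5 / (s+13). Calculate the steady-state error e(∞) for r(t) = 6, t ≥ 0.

No free integrators in L(s): this is a type 0 system.
K_p = lim_{s→0} L(s) = 5 / (13) = 5/13.
e_ss = 6/(1 + K_p) = 6/(18/13) = 13/3.

13/3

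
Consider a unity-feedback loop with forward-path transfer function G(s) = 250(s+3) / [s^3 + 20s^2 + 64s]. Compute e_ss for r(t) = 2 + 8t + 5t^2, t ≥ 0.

infinity

Lowest-order denominator term is 64s, so the open loop has 1 pole at the origin → type 1 system. By superposition:
  • 2: tracked with zero error.
  • 8t: e_ss = 8/K_v with K_v=375/32 → 256/375.
  • 5t^2: a type-1 system cannot track it, e_ss → ∞.
The unbounded component dominates.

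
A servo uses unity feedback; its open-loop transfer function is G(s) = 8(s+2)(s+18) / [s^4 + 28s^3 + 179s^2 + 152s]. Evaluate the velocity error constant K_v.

The denominator has no term below 152s — 1 pole at s=0, type 1.
K_v = lim_{s→0} s·G(s) = 8·2·18 / 152 = 36/19.

36/19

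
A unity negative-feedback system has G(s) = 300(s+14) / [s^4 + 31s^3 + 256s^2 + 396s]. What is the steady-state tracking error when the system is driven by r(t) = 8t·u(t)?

Lowest-order denominator term is 396s, so the open loop has 1 pole at the origin → type 1 system.
K_v = lim_{s→0} s·G(s) = 300·14 / 396 = 350/33.
e_ss = 8/K_v = 8/(350/33) = 132/175.

132/175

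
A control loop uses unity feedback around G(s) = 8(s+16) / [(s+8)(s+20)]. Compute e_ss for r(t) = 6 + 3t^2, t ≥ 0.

G(s) has no factors of s in the denominator, so the system is type 0. Taking each input component in turn:
  • 6: e_ss = 6/(1+K_p) with K_p=0.8 → 10/3.
  • 3t^2: a type-0 system cannot track it, e_ss → ∞.
The unbounded component dominates.

infinity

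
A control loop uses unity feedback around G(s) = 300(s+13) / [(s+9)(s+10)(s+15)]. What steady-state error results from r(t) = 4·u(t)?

System type = 0 (no poles at s=0).
K_p = lim_{s→0} G(s) = 300·13 / (9·10·15) = 26/9.
e_ss = 4/(1 + K_p) = 4/(35/9) = 36/35.

36/35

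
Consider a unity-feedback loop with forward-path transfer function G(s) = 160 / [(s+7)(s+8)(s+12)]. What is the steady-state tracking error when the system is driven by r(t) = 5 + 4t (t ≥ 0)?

infinity

No free integrators in G(s): this is a type 0 system. Taking each input component in turn:
  • 5: e_ss = 5/(1+K_p) with K_p=5/21 → 105/26.
  • 4t: a type-0 system cannot track it, e_ss → ∞.
The unbounded component dominates.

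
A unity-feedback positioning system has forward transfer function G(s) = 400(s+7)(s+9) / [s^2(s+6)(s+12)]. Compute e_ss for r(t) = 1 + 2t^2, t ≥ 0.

2/175

Two free integrators in G(s): this is a type 2 system. Treating each term separately:
  • 1: tracked with zero error.
  • 2t^2: e_ss = 4/K_a with K_a=350 → 2/175.
Total e_ss = 2/175.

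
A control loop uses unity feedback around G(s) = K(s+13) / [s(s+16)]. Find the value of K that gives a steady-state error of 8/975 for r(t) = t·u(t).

System type = 1 (one pole at s=0).
K_v = lim_{s→0} s·G(s) = K·13 / (16) = 0.8125·K.
e_ss = 1/K_v = 8/975 ⇒ K_v = 121.875 ⇒ K = 121.875/0.8125 = 150.

150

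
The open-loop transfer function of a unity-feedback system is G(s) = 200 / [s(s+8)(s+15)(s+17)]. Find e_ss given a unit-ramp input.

One free integrator in G(s): this is a type 1 system.
K_v = lim_{s→0} s·G(s) = 200 / (8·15·17) = 5/51.
e_ss = 1/K_v = 1/(5/51) = 10.2.

10.2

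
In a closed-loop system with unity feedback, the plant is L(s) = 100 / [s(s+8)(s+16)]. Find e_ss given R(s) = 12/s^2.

15.36

L(s) has one factor of s in the denominator, so the system is type 1.
K_v = lim_{s→0} s·L(s) = 100 / (8·16) = 25/32.
e_ss = 12/K_v = 12/(25/32) = 15.36.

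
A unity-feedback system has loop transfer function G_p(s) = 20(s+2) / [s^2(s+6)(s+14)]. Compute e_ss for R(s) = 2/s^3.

System type = 2 (two poles at s=0).
K_a = lim_{s→0} s^2·G_p(s) = 20·2 / (6·14) = 10/21.
r(t) = t^2 gives R(s) = 2/s^3.
e_ss = 2/K_a = 2/(10/21) = 4.2.

4.2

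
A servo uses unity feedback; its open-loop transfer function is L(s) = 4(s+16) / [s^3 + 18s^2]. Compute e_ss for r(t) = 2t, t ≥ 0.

0

Factoring s^2 from the denominator leaves a polynomial with constant term 18, so the system is type 2.
A type-2 system has K_v = ∞, so it tracks a ramp input with zero steady-state error.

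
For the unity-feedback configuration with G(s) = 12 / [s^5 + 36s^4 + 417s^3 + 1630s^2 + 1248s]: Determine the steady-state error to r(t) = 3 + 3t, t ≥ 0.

Factoring s from the denominator leaves a polynomial with constant term 1248, so the system is type 1. Taking each input component in turn:
  • 3: tracked with zero error.
  • 3t: e_ss = 3/K_v with K_v=1/104 → 312.
Total e_ss = 312.

312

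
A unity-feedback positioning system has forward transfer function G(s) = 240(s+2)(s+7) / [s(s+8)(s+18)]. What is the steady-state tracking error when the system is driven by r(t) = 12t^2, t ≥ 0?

infinity

One free integrator in G(s): this is a type 1 system.
K_a = lim_{s→0} s^2·G(s) = 0; the steady-state error to this parabolic input grows without bound.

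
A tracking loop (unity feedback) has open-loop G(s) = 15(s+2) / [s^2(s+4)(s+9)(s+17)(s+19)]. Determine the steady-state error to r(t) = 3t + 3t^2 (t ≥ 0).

2325.6

Two free integrators in G(s): this is a type 2 system. By superposition:
  • 3t: tracked with zero error.
  • 3t^2: e_ss = 6/K_a with K_a=5/1938 → 2325.6.
Total e_ss = 2325.6.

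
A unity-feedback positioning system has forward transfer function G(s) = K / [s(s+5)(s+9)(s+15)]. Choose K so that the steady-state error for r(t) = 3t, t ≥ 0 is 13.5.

The open loop has one pole at the origin → type 1 system.
K_v = lim_{s→0} s·G(s) = K / (5·9·15) = (1/675)·K.
e_ss = 3/K_v = 13.5 ⇒ K_v = 2/9 ⇒ K = (2/9)/(1/675) = 150.

150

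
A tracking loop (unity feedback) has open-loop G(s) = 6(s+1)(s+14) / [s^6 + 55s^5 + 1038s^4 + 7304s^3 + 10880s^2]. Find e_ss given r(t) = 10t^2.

54400/21

Lowest-order denominator term is 10880s^2, so the open loop has 2 poles at the origin → type 2 system.
K_a = lim_{s→0} s^2·G(s) = 6·1·14 / 10880 = 21/2720.
r(t) = 10t^2 gives R(s) = 20/s^3.
e_ss = 20/K_a = 20/(21/2720) = 54400/21.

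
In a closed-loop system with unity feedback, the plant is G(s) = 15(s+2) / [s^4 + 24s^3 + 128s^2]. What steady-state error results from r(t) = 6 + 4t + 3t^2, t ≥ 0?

Factoring s^2 from the denominator leaves a polynomial with constant term 128, so the system is type 2. Taking each input component in turn:
  • 6: tracked with zero error.
  • 4t: tracked with zero error.
  • 3t^2: e_ss = 6/K_a with K_a=15/64 → 25.6.
Total e_ss = 25.6.

25.6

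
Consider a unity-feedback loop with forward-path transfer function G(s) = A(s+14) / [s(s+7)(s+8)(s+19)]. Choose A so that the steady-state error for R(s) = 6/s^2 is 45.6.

System type = 1 (one pole at s=0).
K_v = lim_{s→0} s·G(s) = A·14 / (7·8·19) = (1/76)·A.
e_ss = 6/K_v = 45.6 ⇒ K_v = 5/38 ⇒ A = (5/38)/(1/76) = 10.

10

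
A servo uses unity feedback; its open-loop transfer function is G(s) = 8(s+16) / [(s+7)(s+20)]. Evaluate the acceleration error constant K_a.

The open loop has no poles at the origin → type 0 system.
K_a = lim_{s→0} s^2·G(s) = 0 (the extra factor of s kills the finite limit).

0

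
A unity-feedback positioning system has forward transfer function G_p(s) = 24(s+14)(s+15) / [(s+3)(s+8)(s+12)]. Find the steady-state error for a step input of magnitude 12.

24/37

The open loop has no poles at the origin → type 0 system.
K_p = lim_{s→0} G_p(s) = 24·14·15 / (3·8·12) = 17.5.
e_ss = 12/(1 + K_p) = 12/18.5 = 24/37.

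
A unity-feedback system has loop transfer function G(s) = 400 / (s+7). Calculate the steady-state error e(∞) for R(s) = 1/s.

7/407

System type = 0 (no poles at s=0).
K_p = lim_{s→0} G(s) = 400 / (7) = 400/7.
e_ss = 1/(1 + K_p) = 1/(407/7) = 7/407.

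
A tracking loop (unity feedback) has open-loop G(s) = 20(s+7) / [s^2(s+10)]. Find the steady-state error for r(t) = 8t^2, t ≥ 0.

System type = 2 (two poles at s=0).
K_a = lim_{s→0} s^2·G(s) = 20·7 / (10) = 14.
r(t) = 8t^2 gives R(s) = 16/s^3.
e_ss = 16/K_a = 16/14 = 8/7.

8/7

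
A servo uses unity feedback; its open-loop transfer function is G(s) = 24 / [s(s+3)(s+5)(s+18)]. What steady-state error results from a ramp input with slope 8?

System type = 1 (one pole at s=0).
K_v = lim_{s→0} s·G(s) = 24 / (3·5·18) = 4/45.
e_ss = 8/K_v = 8/(4/45) = 90.

90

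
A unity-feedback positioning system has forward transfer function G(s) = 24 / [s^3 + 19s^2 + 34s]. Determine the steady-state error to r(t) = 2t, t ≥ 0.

Factoring s from the denominator leaves a polynomial with constant term 34, so the system is type 1.
K_v = lim_{s→0} s·G(s) = 24 / 34 = 12/17.
e_ss = 2/K_v = 2/(12/17) = 17/6.

17/6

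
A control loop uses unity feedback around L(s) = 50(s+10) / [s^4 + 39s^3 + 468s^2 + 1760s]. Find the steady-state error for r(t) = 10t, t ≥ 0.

Factoring s from the denominator leaves a polynomial with constant term 1760, so the system is type 1.
K_v = lim_{s→0} s·L(s) = 50·10 / 1760 = 25/88.
e_ss = 10/K_v = 10/(25/88) = 35.2.

35.2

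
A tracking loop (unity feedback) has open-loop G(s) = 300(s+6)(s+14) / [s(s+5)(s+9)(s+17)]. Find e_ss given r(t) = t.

One free integrator in G(s): this is a type 1 system.
K_v = lim_{s→0} s·G(s) = 300·6·14 / (5·9·17) = 560/17.
e_ss = 1/K_v = 1/(560/17) = 17/560.

17/560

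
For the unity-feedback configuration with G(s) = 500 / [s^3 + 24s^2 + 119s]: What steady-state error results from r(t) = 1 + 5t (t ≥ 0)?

1.19

Factoring s from the denominator leaves a polynomial with constant term 119, so the system is type 1. Treating each term separately:
  • 1: tracked with zero error.
  • 5t: e_ss = 5/K_v with K_v=500/119 → 1.19.
Total e_ss = 1.19.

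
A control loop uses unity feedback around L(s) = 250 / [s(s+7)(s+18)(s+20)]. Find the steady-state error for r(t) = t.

10.08

One free integrator in L(s): this is a type 1 system.
K_v = lim_{s→0} s·L(s) = 250 / (7·18·20) = 25/252.
e_ss = 1/K_v = 1/(25/252) = 10.08.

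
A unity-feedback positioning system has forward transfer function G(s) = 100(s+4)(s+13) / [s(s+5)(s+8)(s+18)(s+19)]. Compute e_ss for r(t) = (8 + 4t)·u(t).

The open loop has one pole at the origin → type 1 system. By superposition:
  • 8: tracked with zero error.
  • 4t: e_ss = 4/K_v with K_v=65/171 → 684/65.
Total e_ss = 684/65.

684/65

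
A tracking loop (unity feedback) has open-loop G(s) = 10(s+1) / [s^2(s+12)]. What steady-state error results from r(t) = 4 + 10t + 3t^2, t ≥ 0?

The open loop has two poles at the origin → type 2 system. Taking each input component in turn:
  • 4: tracked with zero error.
  • 10t: tracked with zero error.
  • 3t^2: e_ss = 6/K_a with K_a=5/6 → 7.2.
Total e_ss = 7.2.

7.2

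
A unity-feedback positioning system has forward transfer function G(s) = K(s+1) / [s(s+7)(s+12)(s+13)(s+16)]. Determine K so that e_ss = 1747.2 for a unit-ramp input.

10

System type = 1 (one pole at s=0).
K_v = lim_{s→0} s·G(s) = K·1 / (7·12·13·16) = (1/17472)·K.
e_ss = 1/K_v = 1747.2 ⇒ K_v = 5/8736 ⇒ K = (5/8736)/(1/17472) = 10.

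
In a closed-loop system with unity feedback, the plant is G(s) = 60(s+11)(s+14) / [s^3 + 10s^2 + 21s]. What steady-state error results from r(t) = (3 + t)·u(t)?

Factoring s from the denominator leaves a polynomial with constant term 21, so the system is type 1. Treating each term separately:
  • 3: tracked with zero error.
  • t: e_ss = 1/K_v with K_v=440 → 1/440.
Total e_ss = 1/440.

1/440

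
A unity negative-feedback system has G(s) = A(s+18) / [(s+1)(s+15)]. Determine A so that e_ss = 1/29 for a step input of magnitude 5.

120

No free integrators in G(s): this is a type 0 system.
K_p = lim_{s→0} G(s) = A·18 / (1·15) = 1.2·A.
e_ss = 5/(1 + K_p) = 1/29 ⇒ 1 + 1.2·A = 145 ⇒ A = 120.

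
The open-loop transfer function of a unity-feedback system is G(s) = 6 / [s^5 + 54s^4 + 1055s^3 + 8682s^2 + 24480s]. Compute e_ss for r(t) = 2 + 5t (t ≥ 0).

Factoring s from the denominator leaves a polynomial with constant term 24480, so the system is type 1. Taking each input component in turn:
  • 2: tracked with zero error.
  • 5t: e_ss = 5/K_v with K_v=1/4080 → 20400.
Total e_ss = 20400.

20400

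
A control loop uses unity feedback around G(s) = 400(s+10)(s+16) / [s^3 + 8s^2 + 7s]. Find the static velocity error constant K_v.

64000/7

The denominator has no term below 7s — 1 pole at s=0, type 1.
K_v = lim_{s→0} s·G(s) = 400·10·16 / 7 = 64000/7.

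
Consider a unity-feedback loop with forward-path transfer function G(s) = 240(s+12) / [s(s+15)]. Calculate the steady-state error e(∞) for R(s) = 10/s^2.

5/96

One free integrator in G(s): this is a type 1 system.
K_v = lim_{s→0} s·G(s) = 240·12 / (15) = 192.
e_ss = 10/K_v = 10/192 = 5/96.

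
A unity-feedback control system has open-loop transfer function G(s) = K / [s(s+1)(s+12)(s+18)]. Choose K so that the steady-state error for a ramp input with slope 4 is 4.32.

One free integrator in G(s): this is a type 1 system.
K_v = lim_{s→0} s·G(s) = K / (1·12·18) = (1/216)·K.
e_ss = 4/K_v = 4.32 ⇒ K_v = 25/27 ⇒ K = (25/27)/(1/216) = 200.

200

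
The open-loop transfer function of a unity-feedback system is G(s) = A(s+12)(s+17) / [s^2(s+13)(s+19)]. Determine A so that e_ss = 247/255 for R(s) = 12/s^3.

System type = 2 (two poles at s=0).
K_a = lim_{s→0} s^2·G(s) = A·12·17 / (13·19) = (204/247)·A.
e_ss = 12/K_a = 247/255 ⇒ K_a = 3060/247 ⇒ A = (3060/247)/(204/247) = 15.

15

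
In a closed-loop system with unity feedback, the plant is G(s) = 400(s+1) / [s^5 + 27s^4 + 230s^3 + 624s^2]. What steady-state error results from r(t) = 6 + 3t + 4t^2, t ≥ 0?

Factoring s^2 from the denominator leaves a polynomial with constant term 624, so the system is type 2. Treating each term separately:
  • 6: tracked with zero error.
  • 3t: tracked with zero error.
  • 4t^2: e_ss = 8/K_a with K_a=25/39 → 12.48.
Total e_ss = 12.48.

12.48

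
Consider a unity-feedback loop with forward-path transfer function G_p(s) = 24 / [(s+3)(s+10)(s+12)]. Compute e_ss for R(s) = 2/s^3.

No free integrators in G_p(s): this is a type 0 system.
For a type-0 system K_a = 0, so e_ss to a parabolic input is unbounded.

infinity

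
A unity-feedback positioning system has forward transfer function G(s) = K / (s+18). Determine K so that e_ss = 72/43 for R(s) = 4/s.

System type = 0 (no poles at s=0).
K_p = lim_{s→0} G(s) = K / (18) = (1/18)·K.
e_ss = 4/(1 + K_p) = 72/43 ⇒ 1 + (1/18)·K = 43/18 ⇒ K = 25.

25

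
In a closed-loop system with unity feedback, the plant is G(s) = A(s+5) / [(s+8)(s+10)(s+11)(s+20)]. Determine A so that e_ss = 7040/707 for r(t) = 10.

15

No free integrators in G(s): this is a type 0 system.
K_p = lim_{s→0} G(s) = A·5 / (8·10·11·20) = (1/3520)·A.
e_ss = 10/(1 + K_p) = 7040/707 ⇒ 1 + (1/3520)·A = 707/704 ⇒ A = 15.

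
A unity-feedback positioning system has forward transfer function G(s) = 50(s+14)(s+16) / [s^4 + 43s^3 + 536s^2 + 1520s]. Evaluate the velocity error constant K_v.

140/19

Factoring s from the denominator leaves a polynomial with constant term 1520, so the system is type 1.
K_v = lim_{s→0} s·G(s) = 50·14·16 / 1520 = 140/19.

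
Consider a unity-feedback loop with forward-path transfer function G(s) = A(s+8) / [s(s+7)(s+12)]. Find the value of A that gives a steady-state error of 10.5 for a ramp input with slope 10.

10

System type = 1 (one pole at s=0).
K_v = lim_{s→0} s·G(s) = A·8 / (7·12) = (2/21)·A.
e_ss = 10/K_v = 10.5 ⇒ K_v = 20/21 ⇒ A = (20/21)/(2/21) = 10.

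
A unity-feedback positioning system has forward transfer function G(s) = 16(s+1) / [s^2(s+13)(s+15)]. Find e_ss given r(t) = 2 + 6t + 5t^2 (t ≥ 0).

The open loop has two poles at the origin → type 2 system. By superposition:
  • 2: tracked with zero error.
  • 6t: tracked with zero error.
  • 5t^2: e_ss = 10/K_a with K_a=16/195 → 121.875.
Total e_ss = 121.875.

121.875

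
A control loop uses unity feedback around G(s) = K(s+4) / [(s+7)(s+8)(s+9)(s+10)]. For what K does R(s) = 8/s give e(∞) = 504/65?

40

G(s) has no factors of s in the denominator, so the system is type 0.
K_p = lim_{s→0} G(s) = K·4 / (7·8·9·10) = (1/1260)·K.
e_ss = 8/(1 + K_p) = 504/65 ⇒ 1 + (1/1260)·K = 65/63 ⇒ K = 40.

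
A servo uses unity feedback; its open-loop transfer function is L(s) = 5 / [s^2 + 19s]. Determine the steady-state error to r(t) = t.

The denominator has no term below 19s — 1 pole at s=0, type 1.
K_v = lim_{s→0} s·L(s) = 5 / 19 = 5/19.
e_ss = 1/K_v = 1/(5/19) = 3.8.

3.8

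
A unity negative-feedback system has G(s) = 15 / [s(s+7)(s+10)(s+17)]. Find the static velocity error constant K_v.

3/238

G(s) has one factor of s in the denominator, so the system is type 1.
K_v = lim_{s→0} s·G(s) = 15 / (7·10·17) = 3/238.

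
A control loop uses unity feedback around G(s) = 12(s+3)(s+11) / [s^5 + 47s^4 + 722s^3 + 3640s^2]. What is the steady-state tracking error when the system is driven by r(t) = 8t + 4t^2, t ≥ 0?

The denominator has no term below 3640s^2 — 2 poles at s=0, type 2. Taking each input component in turn:
  • 8t: tracked with zero error.
  • 4t^2: e_ss = 8/K_a with K_a=99/910 → 7280/99.
Total e_ss = 7280/99.

7280/99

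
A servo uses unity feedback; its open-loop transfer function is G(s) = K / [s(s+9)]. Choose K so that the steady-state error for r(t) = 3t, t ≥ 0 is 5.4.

5

The open loop has one pole at the origin → type 1 system.
K_v = lim_{s→0} s·G(s) = K / (9) = (1/9)·K.
e_ss = 3/K_v = 5.4 ⇒ K_v = 5/9 ⇒ K = (5/9)/(1/9) = 5.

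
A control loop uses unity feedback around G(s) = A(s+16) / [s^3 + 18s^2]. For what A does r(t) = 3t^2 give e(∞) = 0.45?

Factoring s^2 from the denominator leaves a polynomial with constant term 18, so the system is type 2.
K_a = lim_{s→0} s^2·G(s) = A·16 / 18 = (8/9)·A.
e_ss = 6/K_a = 0.45 ⇒ K_a = 40/3 ⇒ A = (40/3)/(8/9) = 15.

15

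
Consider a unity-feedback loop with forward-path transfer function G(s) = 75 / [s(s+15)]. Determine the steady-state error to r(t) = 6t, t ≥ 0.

1.2

The open loop has one pole at the origin → type 1 system.
K_v = lim_{s→0} s·G(s) = 75 / (15) = 5.
e_ss = 6/K_v = 6/5 = 1.2.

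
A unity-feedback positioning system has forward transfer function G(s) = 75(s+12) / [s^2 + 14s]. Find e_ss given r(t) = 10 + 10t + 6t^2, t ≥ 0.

Lowest-order denominator term is 14s, so the open loop has 1 pole at the origin → type 1 system. Taking each input component in turn:
  • 10: tracked with zero error.
  • 10t: e_ss = 10/K_v with K_v=450/7 → 7/45.
  • 6t^2: a type-1 system cannot track it, e_ss → ∞.
The unbounded component dominates.

infinity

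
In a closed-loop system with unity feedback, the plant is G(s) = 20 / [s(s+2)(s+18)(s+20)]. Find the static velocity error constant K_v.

1/36

System type = 1 (one pole at s=0).
K_v = lim_{s→0} s·G(s) = 20 / (2·18·20) = 1/36.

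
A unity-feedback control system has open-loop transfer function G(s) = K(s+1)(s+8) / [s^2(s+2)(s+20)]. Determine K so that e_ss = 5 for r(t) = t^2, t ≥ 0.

G(s) has two factors of s in the denominator, so the system is type 2.
K_a = lim_{s→0} s^2·G(s) = K·1·8 / (2·20) = 0.2·K.
e_ss = 2/K_a = 5 ⇒ K_a = 0.4 ⇒ K = 0.4/0.2 = 2.

2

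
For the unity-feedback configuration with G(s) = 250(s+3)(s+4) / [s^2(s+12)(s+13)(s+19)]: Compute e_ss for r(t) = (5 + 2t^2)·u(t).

3.952

Two free integrators in G(s): this is a type 2 system. Treating each term separately:
  • 5: tracked with zero error.
  • 2t^2: e_ss = 4/K_a with K_a=250/247 → 3.952.
Total e_ss = 3.952.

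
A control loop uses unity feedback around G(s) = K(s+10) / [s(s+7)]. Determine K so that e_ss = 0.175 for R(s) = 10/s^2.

One free integrator in G(s): this is a type 1 system.
K_v = lim_{s→0} s·G(s) = K·10 / (7) = (10/7)·K.
e_ss = 10/K_v = 0.175 ⇒ K_v = 400/7 ⇒ K = (400/7)/(10/7) = 40.

40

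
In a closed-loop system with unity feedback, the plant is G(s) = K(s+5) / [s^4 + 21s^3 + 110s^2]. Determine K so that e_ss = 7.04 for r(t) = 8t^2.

50

The denominator has no term below 110s^2 — 2 poles at s=0, type 2.
K_a = lim_{s→0} s^2·G(s) = K·5 / 110 = (1/22)·K.
e_ss = 16/K_a = 7.04 ⇒ K_a = 25/11 ⇒ K = (25/11)/(1/22) = 50.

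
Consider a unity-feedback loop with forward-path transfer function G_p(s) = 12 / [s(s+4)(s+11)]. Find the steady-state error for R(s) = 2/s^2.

System type = 1 (one pole at s=0).
K_v = lim_{s→0} s·G_p(s) = 12 / (4·11) = 3/11.
e_ss = 2/K_v = 2/(3/11) = 22/3.

22/3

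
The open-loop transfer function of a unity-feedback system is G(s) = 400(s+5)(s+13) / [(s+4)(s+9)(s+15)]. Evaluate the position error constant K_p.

G(s) has no factors of s in the denominator, so the system is type 0.
K_p = lim_{s→0} G(s) = 400·5·13 / (4·9·15) = 1300/27.

1300/27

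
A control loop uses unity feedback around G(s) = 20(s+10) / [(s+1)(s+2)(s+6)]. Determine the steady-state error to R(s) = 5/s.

15/53

System type = 0 (no poles at s=0).
K_p = lim_{s→0} G(s) = 20·10 / (1·2·6) = 50/3.
e_ss = 5/(1 + K_p) = 5/(53/3) = 15/53.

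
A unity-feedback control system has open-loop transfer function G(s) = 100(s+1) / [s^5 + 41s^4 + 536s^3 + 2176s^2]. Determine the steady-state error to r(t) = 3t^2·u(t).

The denominator has no term below 2176s^2 — 2 poles at s=0, type 2.
K_a = lim_{s→0} s^2·G(s) = 100·1 / 2176 = 25/544.
r(t) = 3t^2 gives R(s) = 6/s^3.
e_ss = 6/K_a = 6/(25/544) = 130.56.

130.56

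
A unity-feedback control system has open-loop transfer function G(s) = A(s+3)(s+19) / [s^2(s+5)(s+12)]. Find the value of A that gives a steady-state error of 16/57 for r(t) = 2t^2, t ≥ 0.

System type = 2 (two poles at s=0).
K_a = lim_{s→0} s^2·G(s) = A·3·19 / (5·12) = 0.95·A.
e_ss = 4/K_a = 16/57 ⇒ K_a = 14.25 ⇒ A = 14.25/0.95 = 15.

15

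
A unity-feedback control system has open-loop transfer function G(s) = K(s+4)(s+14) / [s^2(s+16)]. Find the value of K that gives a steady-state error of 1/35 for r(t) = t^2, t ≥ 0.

20

System type = 2 (two poles at s=0).
K_a = lim_{s→0} s^2·G(s) = K·4·14 / (16) = 3.5·K.
e_ss = 2/K_a = 1/35 ⇒ K_a = 70 ⇒ K = 70/3.5 = 20.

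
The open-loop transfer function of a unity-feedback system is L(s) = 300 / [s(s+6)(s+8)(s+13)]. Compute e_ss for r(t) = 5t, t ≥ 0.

10.4

L(s) has one factor of s in the denominator, so the system is type 1.
K_v = lim_{s→0} s·L(s) = 300 / (6·8·13) = 25/52.
e_ss = 5/K_v = 5/(25/52) = 10.4.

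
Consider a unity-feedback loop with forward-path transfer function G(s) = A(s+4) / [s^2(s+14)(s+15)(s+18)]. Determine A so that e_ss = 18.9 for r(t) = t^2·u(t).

100

System type = 2 (two poles at s=0).
K_a = lim_{s→0} s^2·G(s) = A·4 / (14·15·18) = (1/945)·A.
e_ss = 2/K_a = 18.9 ⇒ K_a = 20/189 ⇒ A = (20/189)/(1/945) = 100.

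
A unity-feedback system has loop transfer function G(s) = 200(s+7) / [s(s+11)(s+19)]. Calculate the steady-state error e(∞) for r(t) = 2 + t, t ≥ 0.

209/1400

G(s) has one factor of s in the denominator, so the system is type 1. Treating each term separately:
  • 2: tracked with zero error.
  • t: e_ss = 1/K_v with K_v=1400/209 → 209/1400.
Total e_ss = 209/1400.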